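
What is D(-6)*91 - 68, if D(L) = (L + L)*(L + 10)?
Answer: -4436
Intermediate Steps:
D(L) = 2*L*(10 + L) (D(L) = (2*L)*(10 + L) = 2*L*(10 + L))
D(-6)*91 - 68 = (2*(-6)*(10 - 6))*91 - 68 = (2*(-6)*4)*91 - 68 = -48*91 - 68 = -4368 - 68 = -4436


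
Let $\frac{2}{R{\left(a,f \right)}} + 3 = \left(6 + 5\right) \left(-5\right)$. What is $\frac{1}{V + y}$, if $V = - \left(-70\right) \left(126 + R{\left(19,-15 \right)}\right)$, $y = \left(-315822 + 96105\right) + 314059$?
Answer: $\frac{29}{2991628} \approx 9.6937 \cdot 10^{-6}$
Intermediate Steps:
$R{\left(a,f \right)} = - \frac{1}{29}$ ($R{\left(a,f \right)} = \frac{2}{-3 + \left(6 + 5\right) \left(-5\right)} = \frac{2}{-3 + 11 \left(-5\right)} = \frac{2}{-3 - 55} = \frac{2}{-58} = 2 \left(- \frac{1}{58}\right) = - \frac{1}{29}$)
$y = 94342$ ($y = -219717 + 314059 = 94342$)
$V = \frac{255710}{29}$ ($V = - \left(-70\right) \left(126 - \frac{1}{29}\right) = - \frac{\left(-70\right) 3653}{29} = \left(-1\right) \left(- \frac{255710}{29}\right) = \frac{255710}{29} \approx 8817.6$)
$\frac{1}{V + y} = \frac{1}{\frac{255710}{29} + 94342} = \frac{1}{\frac{2991628}{29}} = \frac{29}{2991628}$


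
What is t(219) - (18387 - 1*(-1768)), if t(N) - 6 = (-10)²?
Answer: -20049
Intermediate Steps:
t(N) = 106 (t(N) = 6 + (-10)² = 6 + 100 = 106)
t(219) - (18387 - 1*(-1768)) = 106 - (18387 - 1*(-1768)) = 106 - (18387 + 1768) = 106 - 1*20155 = 106 - 20155 = -20049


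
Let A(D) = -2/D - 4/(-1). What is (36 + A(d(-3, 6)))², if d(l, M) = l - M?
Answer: 131044/81 ≈ 1617.8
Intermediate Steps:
A(D) = 4 - 2/D (A(D) = -2/D - 4*(-1) = -2/D + 4 = 4 - 2/D)
(36 + A(d(-3, 6)))² = (36 + (4 - 2/(-3 - 1*6)))² = (36 + (4 - 2/(-3 - 6)))² = (36 + (4 - 2/(-9)))² = (36 + (4 - 2*(-⅑)))² = (36 + (4 + 2/9))² = (36 + 38/9)² = (362/9)² = 131044/81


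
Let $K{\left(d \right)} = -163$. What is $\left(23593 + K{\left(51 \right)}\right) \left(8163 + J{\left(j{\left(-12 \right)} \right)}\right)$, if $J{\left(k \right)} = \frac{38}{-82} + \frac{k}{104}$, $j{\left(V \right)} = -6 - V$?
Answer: $\frac{203872056465}{1066} \approx 1.9125 \cdot 10^{8}$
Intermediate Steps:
$J{\left(k \right)} = - \frac{19}{41} + \frac{k}{104}$ ($J{\left(k \right)} = 38 \left(- \frac{1}{82}\right) + k \frac{1}{104} = - \frac{19}{41} + \frac{k}{104}$)
$\left(23593 + K{\left(51 \right)}\right) \left(8163 + J{\left(j{\left(-12 \right)} \right)}\right) = \left(23593 - 163\right) \left(8163 - \left(\frac{19}{41} - \frac{-6 - -12}{104}\right)\right) = 23430 \left(8163 - \left(\frac{19}{41} - \frac{-6 + 12}{104}\right)\right) = 23430 \left(8163 + \left(- \frac{19}{41} + \frac{1}{104} \cdot 6\right)\right) = 23430 \left(8163 + \left(- \frac{19}{41} + \frac{3}{52}\right)\right) = 23430 \left(8163 - \frac{865}{2132}\right) = 23430 \cdot \frac{17402651}{2132} = \frac{203872056465}{1066}$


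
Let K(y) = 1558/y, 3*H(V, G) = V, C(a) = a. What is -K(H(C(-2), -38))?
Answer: 2337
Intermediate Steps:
H(V, G) = V/3
-K(H(C(-2), -38)) = -1558/((⅓)*(-2)) = -1558/(-⅔) = -1558*(-3)/2 = -1*(-2337) = 2337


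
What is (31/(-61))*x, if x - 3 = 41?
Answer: -1364/61 ≈ -22.361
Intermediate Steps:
x = 44 (x = 3 + 41 = 44)
(31/(-61))*x = (31/(-61))*44 = -1/61*31*44 = -31/61*44 = -1364/61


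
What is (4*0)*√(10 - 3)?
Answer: 0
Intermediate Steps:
(4*0)*√(10 - 3) = 0*√7 = 0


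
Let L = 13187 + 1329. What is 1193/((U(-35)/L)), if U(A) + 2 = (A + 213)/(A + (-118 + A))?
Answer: -1627853272/277 ≈ -5.8767e+6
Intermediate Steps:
U(A) = -2 + (213 + A)/(-118 + 2*A) (U(A) = -2 + (A + 213)/(A + (-118 + A)) = -2 + (213 + A)/(-118 + 2*A))
L = 14516
1193/((U(-35)/L)) = 1193/((((449 - 3*(-35))/(2*(-59 - 35)))/14516)) = 1193/((((½)*(449 + 105)/(-94))*(1/14516))) = 1193/((((½)*(-1/94)*554)*(1/14516))) = 1193/((-277/94*1/14516)) = 1193/(-277/1364504) = 1193*(-1364504/277) = -1627853272/277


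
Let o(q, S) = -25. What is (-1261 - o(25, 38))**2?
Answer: 1527696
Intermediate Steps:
(-1261 - o(25, 38))**2 = (-1261 - 1*(-25))**2 = (-1261 + 25)**2 = (-1236)**2 = 1527696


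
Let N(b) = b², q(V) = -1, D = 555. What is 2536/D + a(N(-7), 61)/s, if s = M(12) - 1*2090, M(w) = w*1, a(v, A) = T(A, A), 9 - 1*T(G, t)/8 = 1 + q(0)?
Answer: 2614924/576645 ≈ 4.5347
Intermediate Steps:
T(G, t) = 72 (T(G, t) = 72 - 8*(1 - 1) = 72 - 8*0 = 72 + 0 = 72)
a(v, A) = 72
M(w) = w
s = -2078 (s = 12 - 1*2090 = 12 - 2090 = -2078)
2536/D + a(N(-7), 61)/s = 2536/555 + 72/(-2078) = 2536*(1/555) + 72*(-1/2078) = 2536/555 - 36/1039 = 2614924/576645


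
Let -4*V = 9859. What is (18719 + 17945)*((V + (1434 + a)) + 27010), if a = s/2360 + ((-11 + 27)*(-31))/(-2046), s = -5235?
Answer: 1854382731409/1947 ≈ 9.5243e+8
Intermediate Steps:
V = -9859/4 (V = -1/4*9859 = -9859/4 ≈ -2464.8)
a = -30775/15576 (a = -5235/2360 + ((-11 + 27)*(-31))/(-2046) = -5235*1/2360 + (16*(-31))*(-1/2046) = -1047/472 - 496*(-1/2046) = -1047/472 + 8/33 = -30775/15576 ≈ -1.9758)
(18719 + 17945)*((V + (1434 + a)) + 27010) = (18719 + 17945)*((-9859/4 + (1434 - 30775/15576)) + 27010) = 36664*((-9859/4 + 22305209/15576) + 27010) = 36664*(-16085737/15576 + 27010) = 36664*(404622023/15576) = 1854382731409/1947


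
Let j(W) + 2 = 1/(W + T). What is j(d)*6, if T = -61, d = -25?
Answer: -519/43 ≈ -12.070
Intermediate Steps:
j(W) = -2 + 1/(-61 + W) (j(W) = -2 + 1/(W - 61) = -2 + 1/(-61 + W))
j(d)*6 = ((123 - 2*(-25))/(-61 - 25))*6 = ((123 + 50)/(-86))*6 = -1/86*173*6 = -173/86*6 = -519/43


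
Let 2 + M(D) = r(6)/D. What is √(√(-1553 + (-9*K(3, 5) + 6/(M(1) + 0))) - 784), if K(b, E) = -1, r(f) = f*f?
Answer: √(-226576 + 17*I*√446165)/17 ≈ 0.70141 + 28.009*I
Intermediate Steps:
r(f) = f²
M(D) = -2 + 36/D (M(D) = -2 + 6²/D = -2 + 36/D)
√(√(-1553 + (-9*K(3, 5) + 6/(M(1) + 0))) - 784) = √(√(-1553 + (-9*(-1) + 6/((-2 + 36/1) + 0))) - 784) = √(√(-1553 + (9 + 6/((-2 + 36*1) + 0))) - 784) = √(√(-1553 + (9 + 6/((-2 + 36) + 0))) - 784) = √(√(-1553 + (9 + 6/(34 + 0))) - 784) = √(√(-1553 + (9 + 6/34)) - 784) = √(√(-1553 + (9 + (1/34)*6)) - 784) = √(√(-1553 + (9 + 3/17)) - 784) = √(√(-1553 + 156/17) - 784) = √(√(-26245/17) - 784) = √(I*√446165/17 - 784) = √(-784 + I*√446165/17)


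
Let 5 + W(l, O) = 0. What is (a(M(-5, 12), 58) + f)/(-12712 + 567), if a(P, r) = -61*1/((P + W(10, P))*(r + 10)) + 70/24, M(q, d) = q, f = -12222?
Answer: 24926747/24775800 ≈ 1.0061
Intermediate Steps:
W(l, O) = -5 (W(l, O) = -5 + 0 = -5)
a(P, r) = 35/12 - 61/((-5 + P)*(10 + r)) (a(P, r) = -61*1/((P - 5)*(r + 10)) + 70/24 = -61*1/((-5 + P)*(10 + r)) + 70*(1/24) = -61/((-5 + P)*(10 + r)) + 35/12 = 35/12 - 61/((-5 + P)*(10 + r)))
(a(M(-5, 12), 58) + f)/(-12712 + 567) = ((-2482 - 175*58 + 350*(-5) + 35*(-5)*58)/(12*(-50 - 5*58 + 10*(-5) - 5*58)) - 12222)/(-12712 + 567) = ((-2482 - 10150 - 1750 - 10150)/(12*(-50 - 290 - 50 - 290)) - 12222)/(-12145) = ((1/12)*(-24532)/(-680) - 12222)*(-1/12145) = ((1/12)*(-1/680)*(-24532) - 12222)*(-1/12145) = (6133/2040 - 12222)*(-1/12145) = -24926747/2040*(-1/12145) = 24926747/24775800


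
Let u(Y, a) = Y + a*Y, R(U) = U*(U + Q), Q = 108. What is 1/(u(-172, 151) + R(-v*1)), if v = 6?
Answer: -1/26756 ≈ -3.7375e-5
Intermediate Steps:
R(U) = U*(108 + U) (R(U) = U*(U + 108) = U*(108 + U))
u(Y, a) = Y + Y*a
1/(u(-172, 151) + R(-v*1)) = 1/(-172*(1 + 151) + (-1*6*1)*(108 - 1*6*1)) = 1/(-172*152 + (-6*1)*(108 - 6*1)) = 1/(-26144 - 6*(108 - 6)) = 1/(-26144 - 6*102) = 1/(-26144 - 612) = 1/(-26756) = -1/26756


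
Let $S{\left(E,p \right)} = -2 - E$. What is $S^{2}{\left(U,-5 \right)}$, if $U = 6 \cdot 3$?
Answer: $400$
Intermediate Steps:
$U = 18$
$S^{2}{\left(U,-5 \right)} = \left(-2 - 18\right)^{2} = \left(-20\right)^{2} = 400$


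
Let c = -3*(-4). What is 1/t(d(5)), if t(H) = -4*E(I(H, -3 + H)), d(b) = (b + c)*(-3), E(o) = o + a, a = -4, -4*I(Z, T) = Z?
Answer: -1/35 ≈ -0.028571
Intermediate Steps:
I(Z, T) = -Z/4
E(o) = -4 + o (E(o) = o - 4 = -4 + o)
c = 12
d(b) = -36 - 3*b (d(b) = (b + 12)*(-3) = (12 + b)*(-3) = -36 - 3*b)
t(H) = 16 + H (t(H) = -4*(-4 - H/4) = 16 + H)
1/t(d(5)) = 1/(16 + (-36 - 3*5)) = 1/(16 + (-36 - 15)) = 1/(16 - 51) = 1/(-35) = -1/35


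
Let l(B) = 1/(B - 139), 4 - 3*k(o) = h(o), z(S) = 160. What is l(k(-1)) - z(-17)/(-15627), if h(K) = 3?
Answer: 19679/6500832 ≈ 0.0030272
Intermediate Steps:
k(o) = ⅓ (k(o) = 4/3 - ⅓*3 = 4/3 - 1 = ⅓)
l(B) = 1/(-139 + B)
l(k(-1)) - z(-17)/(-15627) = 1/(-139 + ⅓) - 160/(-15627) = 1/(-416/3) - 160*(-1)/15627 = -3/416 - 1*(-160/15627) = -3/416 + 160/15627 = 19679/6500832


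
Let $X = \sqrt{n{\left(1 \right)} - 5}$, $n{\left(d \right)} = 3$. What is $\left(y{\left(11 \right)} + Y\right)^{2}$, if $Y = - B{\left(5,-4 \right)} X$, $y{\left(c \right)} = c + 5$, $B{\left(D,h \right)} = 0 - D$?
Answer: $206 + 160 i \sqrt{2} \approx 206.0 + 226.27 i$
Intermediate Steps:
$B{\left(D,h \right)} = - D$
$X = i \sqrt{2}$ ($X = \sqrt{3 - 5} = \sqrt{-2} = i \sqrt{2} \approx 1.4142 i$)
$y{\left(c \right)} = 5 + c$
$Y = 5 i \sqrt{2}$ ($Y = - \left(-1\right) 5 i \sqrt{2} = \left(-1\right) \left(-5\right) i \sqrt{2} = 5 i \sqrt{2} \approx 7.0711 i$)
$\left(y{\left(11 \right)} + Y\right)^{2} = \left(\left(5 + 11\right) + 5 i \sqrt{2}\right)^{2} = \left(16 + 5 i \sqrt{2}\right)^{2}$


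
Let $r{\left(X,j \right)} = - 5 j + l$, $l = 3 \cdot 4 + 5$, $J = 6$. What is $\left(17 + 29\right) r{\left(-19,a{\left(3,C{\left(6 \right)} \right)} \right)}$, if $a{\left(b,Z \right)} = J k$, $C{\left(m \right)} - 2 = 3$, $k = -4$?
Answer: $6302$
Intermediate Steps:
$l = 17$ ($l = 12 + 5 = 17$)
$C{\left(m \right)} = 5$ ($C{\left(m \right)} = 2 + 3 = 5$)
$a{\left(b,Z \right)} = -24$ ($a{\left(b,Z \right)} = 6 \left(-4\right) = -24$)
$r{\left(X,j \right)} = 17 - 5 j$ ($r{\left(X,j \right)} = - 5 j + 17 = 17 - 5 j$)
$\left(17 + 29\right) r{\left(-19,a{\left(3,C{\left(6 \right)} \right)} \right)} = \left(17 + 29\right) \left(17 - -120\right) = 46 \left(17 + 120\right) = 46 \cdot 137 = 6302$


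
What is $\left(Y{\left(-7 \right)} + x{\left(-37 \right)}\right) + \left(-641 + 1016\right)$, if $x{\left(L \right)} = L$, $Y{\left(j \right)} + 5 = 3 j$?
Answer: $312$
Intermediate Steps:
$Y{\left(j \right)} = -5 + 3 j$
$\left(Y{\left(-7 \right)} + x{\left(-37 \right)}\right) + \left(-641 + 1016\right) = \left(\left(-5 + 3 \left(-7\right)\right) - 37\right) + \left(-641 + 1016\right) = \left(\left(-5 - 21\right) - 37\right) + 375 = \left(-26 - 37\right) + 375 = -63 + 375 = 312$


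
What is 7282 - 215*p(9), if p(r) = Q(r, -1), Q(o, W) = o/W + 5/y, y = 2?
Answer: 17359/2 ≈ 8679.5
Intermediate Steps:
Q(o, W) = 5/2 + o/W (Q(o, W) = o/W + 5/2 = 5/2 + o/W)
p(r) = 5/2 - r (p(r) = 5/2 + r/(-1) = 5/2 + r*(-1) = 5/2 - r)
7282 - 215*p(9) = 7282 - 215*(5/2 - 1*9) = 7282 - 215*(5/2 - 9) = 7282 - 215*(-13/2) = 7282 + 2795/2 = 17359/2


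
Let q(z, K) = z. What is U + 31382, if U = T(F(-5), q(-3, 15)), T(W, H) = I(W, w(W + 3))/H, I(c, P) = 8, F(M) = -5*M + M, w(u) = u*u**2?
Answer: 94138/3 ≈ 31379.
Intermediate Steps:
w(u) = u**3
F(M) = -4*M
T(W, H) = 8/H
U = -8/3 (U = 8/(-3) = 8*(-1/3) = -8/3 ≈ -2.6667)
U + 31382 = -8/3 + 31382 = 94138/3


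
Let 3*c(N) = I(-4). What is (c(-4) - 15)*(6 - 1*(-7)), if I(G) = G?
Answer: -637/3 ≈ -212.33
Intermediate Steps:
c(N) = -4/3 (c(N) = (1/3)*(-4) = -4/3)
(c(-4) - 15)*(6 - 1*(-7)) = (-4/3 - 15)*(6 - 1*(-7)) = -49*(6 + 7)/3 = -49/3*13 = -637/3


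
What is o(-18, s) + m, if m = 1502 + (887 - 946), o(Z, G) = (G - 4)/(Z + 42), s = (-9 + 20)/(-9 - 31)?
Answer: 461703/320 ≈ 1442.8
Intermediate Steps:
s = -11/40 (s = 11/(-40) = 11*(-1/40) = -11/40 ≈ -0.27500)
o(Z, G) = (-4 + G)/(42 + Z)
m = 1443 (m = 1502 - 59 = 1443)
o(-18, s) + m = (-4 - 11/40)/(42 - 18) + 1443 = -171/40/24 + 1443 = (1/24)*(-171/40) + 1443 = -57/320 + 1443 = 461703/320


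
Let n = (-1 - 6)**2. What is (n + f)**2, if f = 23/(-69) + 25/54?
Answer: 7038409/2916 ≈ 2413.7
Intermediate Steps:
f = 7/54 (f = 23*(-1/69) + 25*(1/54) = -1/3 + 25/54 = 7/54 ≈ 0.12963)
n = 49 (n = (-7)**2 = 49)
(n + f)**2 = (49 + 7/54)**2 = (2653/54)**2 = 7038409/2916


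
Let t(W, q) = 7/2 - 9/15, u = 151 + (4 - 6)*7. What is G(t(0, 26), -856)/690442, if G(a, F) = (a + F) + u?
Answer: -7161/6904420 ≈ -0.0010372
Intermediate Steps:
u = 137 (u = 151 - 2*7 = 151 - 14 = 137)
t(W, q) = 29/10 (t(W, q) = 7*(1/2) - 9*1/15 = 7/2 - 3/5 = 29/10)
G(a, F) = 137 + F + a (G(a, F) = (a + F) + 137 = (F + a) + 137 = 137 + F + a)
G(t(0, 26), -856)/690442 = (137 - 856 + 29/10)/690442 = -7161/10*1/690442 = -7161/6904420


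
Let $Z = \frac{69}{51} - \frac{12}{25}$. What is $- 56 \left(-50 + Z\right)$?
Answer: $\frac{1169224}{425} \approx 2751.1$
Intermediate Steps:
$Z = \frac{371}{425}$ ($Z = 69 \cdot \frac{1}{51} - \frac{12}{25} = \frac{23}{17} - \frac{12}{25} = \frac{371}{425} \approx 0.87294$)
$- 56 \left(-50 + Z\right) = - 56 \left(-50 + \frac{371}{425}\right) = \left(-56\right) \left(- \frac{20879}{425}\right) = \frac{1169224}{425}$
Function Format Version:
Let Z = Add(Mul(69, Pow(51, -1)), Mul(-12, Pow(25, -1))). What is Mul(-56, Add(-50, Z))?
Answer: Rational(1169224, 425) ≈ 2751.1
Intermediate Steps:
Z = Rational(371, 425) (Z = Add(Mul(69, Rational(1, 51)), Mul(-12, Rational(1, 25))) = Add(Rational(23, 17), Rational(-12, 25)) = Rational(371, 425) ≈ 0.87294)
Mul(-56, Add(-50, Z)) = Mul(-56, Add(-50, Rational(371, 425))) = Mul(-56, Rational(-20879, 425)) = Rational(1169224, 425)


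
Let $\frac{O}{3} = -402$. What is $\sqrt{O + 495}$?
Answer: $3 i \sqrt{79} \approx 26.665 i$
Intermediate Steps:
$O = -1206$ ($O = 3 \left(-402\right) = -1206$)
$\sqrt{O + 495} = \sqrt{-1206 + 495} = \sqrt{-711} = 3 i \sqrt{79}$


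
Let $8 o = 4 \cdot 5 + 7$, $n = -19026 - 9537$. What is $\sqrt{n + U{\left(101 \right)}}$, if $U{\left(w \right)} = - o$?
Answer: $\frac{i \sqrt{457062}}{4} \approx 169.02 i$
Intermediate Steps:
$n = -28563$
$o = \frac{27}{8}$ ($o = \frac{4 \cdot 5 + 7}{8} = \frac{20 + 7}{8} = \frac{1}{8} \cdot 27 = \frac{27}{8} \approx 3.375$)
$U{\left(w \right)} = - \frac{27}{8}$ ($U{\left(w \right)} = \left(-1\right) \frac{27}{8} = - \frac{27}{8}$)
$\sqrt{n + U{\left(101 \right)}} = \sqrt{-28563 - \frac{27}{8}} = \sqrt{- \frac{228531}{8}} = \frac{i \sqrt{457062}}{4}$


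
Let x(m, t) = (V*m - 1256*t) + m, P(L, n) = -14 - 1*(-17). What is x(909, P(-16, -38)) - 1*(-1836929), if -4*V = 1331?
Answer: 6126401/4 ≈ 1.5316e+6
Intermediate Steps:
V = -1331/4 (V = -1/4*1331 = -1331/4 ≈ -332.75)
P(L, n) = 3 (P(L, n) = -14 + 17 = 3)
x(m, t) = -1256*t - 1327*m/4 (x(m, t) = (-1331*m/4 - 1256*t) + m = (-1256*t - 1331*m/4) + m = -1256*t - 1327*m/4)
x(909, P(-16, -38)) - 1*(-1836929) = (-1256*3 - 1327/4*909) - 1*(-1836929) = (-3768 - 1206243/4) + 1836929 = -1221315/4 + 1836929 = 6126401/4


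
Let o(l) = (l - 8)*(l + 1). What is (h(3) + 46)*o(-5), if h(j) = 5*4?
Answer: 3432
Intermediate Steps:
o(l) = (1 + l)*(-8 + l) (o(l) = (-8 + l)*(1 + l) = (1 + l)*(-8 + l))
h(j) = 20
(h(3) + 46)*o(-5) = (20 + 46)*(-8 + (-5)² - 7*(-5)) = 66*(-8 + 25 + 35) = 66*52 = 3432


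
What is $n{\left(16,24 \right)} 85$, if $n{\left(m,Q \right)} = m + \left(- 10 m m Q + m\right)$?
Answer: $-5219680$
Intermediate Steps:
$n{\left(m,Q \right)} = 2 m - 10 Q m^{2}$ ($n{\left(m,Q \right)} = m + \left(- 10 m^{2} Q + m\right) = m - \left(- m + 10 Q m^{2}\right) = 2 m - 10 Q m^{2}$)
$n{\left(16,24 \right)} 85 = 2 \cdot 16 \left(1 - 120 \cdot 16\right) 85 = 2 \cdot 16 \left(1 - 1920\right) 85 = 2 \cdot 16 \left(-1919\right) 85 = \left(-61408\right) 85 = -5219680$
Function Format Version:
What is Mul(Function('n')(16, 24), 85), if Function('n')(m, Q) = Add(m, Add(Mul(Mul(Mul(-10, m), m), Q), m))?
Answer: -5219680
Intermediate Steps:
Function('n')(m, Q) = Add(Mul(2, m), Mul(-10, Q, Pow(m, 2))) (Function('n')(m, Q) = Add(m, Add(Mul(Mul(-10, Pow(m, 2)), Q), m)) = Add(m, Add(Mul(-10, Q, Pow(m, 2)), m)) = Add(m, Add(m, Mul(-10, Q, Pow(m, 2)))) = Add(Mul(2, m), Mul(-10, Q, Pow(m, 2))))
Mul(Function('n')(16, 24), 85) = Mul(Mul(2, 16, Add(1, Mul(-5, 24, 16))), 85) = Mul(Mul(2, 16, Add(1, -1920)), 85) = Mul(Mul(2, 16, -1919), 85) = Mul(-61408, 85) = -5219680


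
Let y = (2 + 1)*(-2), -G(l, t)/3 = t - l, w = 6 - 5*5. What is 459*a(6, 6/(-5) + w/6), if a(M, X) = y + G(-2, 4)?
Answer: -11016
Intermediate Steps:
w = -19 (w = 6 - 25 = -19)
G(l, t) = -3*t + 3*l (G(l, t) = -3*(t - l) = -3*t + 3*l)
y = -6 (y = 3*(-2) = -6)
a(M, X) = -24 (a(M, X) = -6 + (-3*4 + 3*(-2)) = -6 + (-12 - 6) = -6 - 18 = -24)
459*a(6, 6/(-5) + w/6) = 459*(-24) = -11016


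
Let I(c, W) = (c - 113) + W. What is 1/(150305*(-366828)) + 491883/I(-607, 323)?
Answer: -68313606267061/55136082540 ≈ -1239.0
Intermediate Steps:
I(c, W) = -113 + W + c (I(c, W) = (-113 + c) + W = -113 + W + c)
1/(150305*(-366828)) + 491883/I(-607, 323) = 1/(150305*(-366828)) + 491883/(-113 + 323 - 607) = (1/150305)*(-1/366828) + 491883/(-397) = -1/55136082540 + 491883*(-1/397) = -1/55136082540 - 1239 = -68313606267061/55136082540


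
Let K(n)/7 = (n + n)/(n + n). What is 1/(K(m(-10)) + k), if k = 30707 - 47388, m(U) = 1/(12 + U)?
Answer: -1/16674 ≈ -5.9974e-5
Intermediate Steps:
K(n) = 7 (K(n) = 7*((n + n)/(n + n)) = 7*((2*n)/((2*n))) = 7*((2*n)*(1/(2*n))) = 7*1 = 7)
k = -16681
1/(K(m(-10)) + k) = 1/(7 - 16681) = 1/(-16674) = -1/16674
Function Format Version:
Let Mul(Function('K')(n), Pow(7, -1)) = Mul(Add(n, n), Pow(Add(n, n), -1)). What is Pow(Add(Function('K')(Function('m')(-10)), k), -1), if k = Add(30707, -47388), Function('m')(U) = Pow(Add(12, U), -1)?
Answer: Rational(-1, 16674) ≈ -5.9974e-5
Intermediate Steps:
Function('K')(n) = 7 (Function('K')(n) = Mul(7, Mul(Add(n, n), Pow(Add(n, n), -1))) = Mul(7, Mul(Mul(2, n), Pow(Mul(2, n), -1))) = Mul(7, Mul(Mul(2, n), Mul(Rational(1, 2), Pow(n, -1)))) = Mul(7, 1) = 7)
k = -16681
Pow(Add(Function('K')(Function('m')(-10)), k), -1) = Pow(Add(7, -16681), -1) = Pow(-16674, -1) = Rational(-1, 16674)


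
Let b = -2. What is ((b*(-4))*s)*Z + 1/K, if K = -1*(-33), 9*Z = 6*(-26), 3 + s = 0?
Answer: 13729/33 ≈ 416.03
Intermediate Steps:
s = -3 (s = -3 + 0 = -3)
Z = -52/3 (Z = (6*(-26))/9 = (⅑)*(-156) = -52/3 ≈ -17.333)
K = 33
((b*(-4))*s)*Z + 1/K = (-2*(-4)*(-3))*(-52/3) + 1/33 = (8*(-3))*(-52/3) + 1/33 = -24*(-52/3) + 1/33 = 416 + 1/33 = 13729/33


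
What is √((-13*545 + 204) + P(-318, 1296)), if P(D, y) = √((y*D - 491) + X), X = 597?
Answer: √(-6881 + 13*I*√2438) ≈ 3.8649 + 83.042*I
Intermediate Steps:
P(D, y) = √(106 + D*y) (P(D, y) = √((y*D - 491) + 597) = √((D*y - 491) + 597) = √((-491 + D*y) + 597) = √(106 + D*y))
√((-13*545 + 204) + P(-318, 1296)) = √((-13*545 + 204) + √(106 - 318*1296)) = √((-7085 + 204) + √(106 - 412128)) = √(-6881 + √(-412022)) = √(-6881 + 13*I*√2438)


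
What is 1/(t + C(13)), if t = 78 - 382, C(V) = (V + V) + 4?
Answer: -1/274 ≈ -0.0036496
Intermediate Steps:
C(V) = 4 + 2*V (C(V) = 2*V + 4 = 4 + 2*V)
t = -304
1/(t + C(13)) = 1/(-304 + (4 + 2*13)) = 1/(-304 + (4 + 26)) = 1/(-304 + 30) = 1/(-274) = -1/274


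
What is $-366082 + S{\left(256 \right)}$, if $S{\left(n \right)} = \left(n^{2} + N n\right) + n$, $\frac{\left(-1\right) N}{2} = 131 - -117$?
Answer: $-427266$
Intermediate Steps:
$N = -496$ ($N = - 2 \left(131 - -117\right) = - 2 \left(131 + 117\right) = \left(-2\right) 248 = -496$)
$S{\left(n \right)} = n^{2} - 495 n$ ($S{\left(n \right)} = \left(n^{2} - 496 n\right) + n = n^{2} - 495 n$)
$-366082 + S{\left(256 \right)} = -366082 + 256 \left(-495 + 256\right) = -366082 + 256 \left(-239\right) = -366082 - 61184 = -427266$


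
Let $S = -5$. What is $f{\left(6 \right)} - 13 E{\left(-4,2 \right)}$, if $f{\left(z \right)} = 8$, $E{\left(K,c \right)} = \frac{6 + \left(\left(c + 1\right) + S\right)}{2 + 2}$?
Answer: $-5$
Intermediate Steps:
$E{\left(K,c \right)} = \frac{1}{2} + \frac{c}{4}$ ($E{\left(K,c \right)} = \frac{6 + \left(\left(c + 1\right) - 5\right)}{2 + 2} = \frac{6 + \left(\left(1 + c\right) - 5\right)}{4} = \left(6 + \left(-4 + c\right)\right) \frac{1}{4} = \left(2 + c\right) \frac{1}{4} = \frac{1}{2} + \frac{c}{4}$)
$f{\left(6 \right)} - 13 E{\left(-4,2 \right)} = 8 - 13 \left(\frac{1}{2} + \frac{1}{4} \cdot 2\right) = 8 - 13 \left(\frac{1}{2} + \frac{1}{2}\right) = 8 - 13 = -5$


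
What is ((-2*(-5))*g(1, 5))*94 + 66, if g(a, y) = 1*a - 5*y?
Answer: -22494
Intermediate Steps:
g(a, y) = a - 5*y
((-2*(-5))*g(1, 5))*94 + 66 = ((-2*(-5))*(1 - 5*5))*94 + 66 = (10*(1 - 25))*94 + 66 = (10*(-24))*94 + 66 = -240*94 + 66 = -22560 + 66 = -22494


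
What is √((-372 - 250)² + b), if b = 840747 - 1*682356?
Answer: 5*√21811 ≈ 738.43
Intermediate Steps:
b = 158391 (b = 840747 - 682356 = 158391)
√((-372 - 250)² + b) = √((-372 - 250)² + 158391) = √((-622)² + 158391) = √(386884 + 158391) = √545275 = 5*√21811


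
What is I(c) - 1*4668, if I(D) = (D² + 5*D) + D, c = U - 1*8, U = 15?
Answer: -4577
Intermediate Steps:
c = 7 (c = 15 - 1*8 = 15 - 8 = 7)
I(D) = D² + 6*D
I(c) - 1*4668 = 7*(6 + 7) - 1*4668 = 7*13 - 4668 = 91 - 4668 = -4577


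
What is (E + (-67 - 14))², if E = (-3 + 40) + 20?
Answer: 576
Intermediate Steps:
E = 57 (E = 37 + 20 = 57)
(E + (-67 - 14))² = (57 + (-67 - 14))² = (57 - 81)² = (-24)² = 576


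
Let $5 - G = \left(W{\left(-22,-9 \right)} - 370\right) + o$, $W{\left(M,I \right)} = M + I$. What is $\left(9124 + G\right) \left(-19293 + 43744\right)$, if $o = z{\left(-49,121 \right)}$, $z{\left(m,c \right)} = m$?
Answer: $234216129$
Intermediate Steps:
$W{\left(M,I \right)} = I + M$
$o = -49$
$G = 455$ ($G = 5 - \left(\left(\left(-9 - 22\right) - 370\right) - 49\right) = 5 - \left(\left(-31 - 370\right) - 49\right) = 5 - \left(-401 - 49\right) = 5 - -450 = 5 + 450 = 455$)
$\left(9124 + G\right) \left(-19293 + 43744\right) = \left(9124 + 455\right) \left(-19293 + 43744\right) = 9579 \cdot 24451 = 234216129$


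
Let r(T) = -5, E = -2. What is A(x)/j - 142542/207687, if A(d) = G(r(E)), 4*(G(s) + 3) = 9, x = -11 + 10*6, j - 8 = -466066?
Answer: -88576911561/129058917128 ≈ -0.68633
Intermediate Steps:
j = -466058 (j = 8 - 466066 = -466058)
x = 49 (x = -11 + 60 = 49)
G(s) = -¾ (G(s) = -3 + (¼)*9 = -3 + 9/4 = -¾)
A(d) = -¾
A(x)/j - 142542/207687 = -¾/(-466058) - 142542/207687 = -¾*(-1/466058) - 142542*1/207687 = 3/1864232 - 47514/69229 = -88576911561/129058917128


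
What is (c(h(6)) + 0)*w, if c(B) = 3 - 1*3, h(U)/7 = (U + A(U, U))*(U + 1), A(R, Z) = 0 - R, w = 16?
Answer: 0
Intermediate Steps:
A(R, Z) = -R
h(U) = 0 (h(U) = 7*((U - U)*(U + 1)) = 7*(0*(1 + U)) = 7*0 = 0)
c(B) = 0 (c(B) = 3 - 3 = 0)
(c(h(6)) + 0)*w = (0 + 0)*16 = 0*16 = 0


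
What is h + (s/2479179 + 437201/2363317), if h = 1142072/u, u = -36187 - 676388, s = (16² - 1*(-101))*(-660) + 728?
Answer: -2104901959803950957/1391679372873381075 ≈ -1.5125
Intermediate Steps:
s = -234892 (s = (256 + 101)*(-660) + 728 = 357*(-660) + 728 = -235620 + 728 = -234892)
u = -712575
h = -1142072/712575 (h = 1142072/(-712575) = 1142072*(-1/712575) = -1142072/712575 ≈ -1.6027)
h + (s/2479179 + 437201/2363317) = -1142072/712575 + (-234892/2479179 + 437201/2363317) = -1142072/712575 + 528775281215/5859085876743 = -2104901959803950957/1391679372873381075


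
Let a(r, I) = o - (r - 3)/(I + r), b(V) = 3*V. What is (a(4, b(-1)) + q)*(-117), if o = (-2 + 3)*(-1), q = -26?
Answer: 3276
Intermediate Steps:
o = -1 (o = 1*(-1) = -1)
a(r, I) = -1 - (-3 + r)/(I + r) (a(r, I) = -1 - (r - 3)/(I + r) = -1 - (-3 + r)/(I + r))
(a(4, b(-1)) + q)*(-117) = ((3 - 3*(-1) - 2*4)/(3*(-1) + 4) - 26)*(-117) = ((3 - 1*(-3) - 8)/(-3 + 4) - 26)*(-117) = ((3 + 3 - 8)/1 - 26)*(-117) = (1*(-2) - 26)*(-117) = (-2 - 26)*(-117) = -28*(-117) = 3276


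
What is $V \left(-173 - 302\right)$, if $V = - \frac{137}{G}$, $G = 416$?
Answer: $\frac{65075}{416} \approx 156.43$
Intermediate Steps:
$V = - \frac{137}{416} \approx -0.32933$
$V \left(-173 - 302\right) = - \frac{137 \left(-173 - 302\right)}{416} = \left(- \frac{137}{416}\right) \left(-475\right) = \frac{65075}{416}$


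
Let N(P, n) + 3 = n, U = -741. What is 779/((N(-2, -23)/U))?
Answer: 44403/2 ≈ 22202.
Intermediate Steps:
N(P, n) = -3 + n
779/((N(-2, -23)/U)) = 779/(((-3 - 23)/(-741))) = 779/((-26*(-1/741))) = 779/(2/57) = 779*(57/2) = 44403/2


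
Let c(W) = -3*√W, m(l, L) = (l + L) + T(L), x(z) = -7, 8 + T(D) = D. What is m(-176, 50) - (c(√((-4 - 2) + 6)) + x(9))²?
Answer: -133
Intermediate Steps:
T(D) = -8 + D
m(l, L) = -8 + l + 2*L (m(l, L) = (l + L) + (-8 + L) = (L + l) + (-8 + L) = -8 + l + 2*L)
m(-176, 50) - (c(√((-4 - 2) + 6)) + x(9))² = (-8 - 176 + 2*50) - (-3*((-4 - 2) + 6)^(¼) - 7)² = (-8 - 176 + 100) - (-3*(-6 + 6)^(¼) - 7)² = -84 - (-3*√(√0) - 7)² = -84 - (-3*√0 - 7)² = -84 - (-3*0 - 7)² = -84 - (0 - 7)² = -84 - 1*(-7)² = -84 - 1*49 = -84 - 49 = -133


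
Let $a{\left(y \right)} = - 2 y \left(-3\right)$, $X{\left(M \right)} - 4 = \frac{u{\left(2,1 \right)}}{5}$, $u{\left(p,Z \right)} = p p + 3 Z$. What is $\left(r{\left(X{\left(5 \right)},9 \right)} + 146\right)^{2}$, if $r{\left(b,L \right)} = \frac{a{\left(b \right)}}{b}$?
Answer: $23104$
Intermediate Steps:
$u{\left(p,Z \right)} = p^{2} + 3 Z$
$X{\left(M \right)} = \frac{27}{5}$ ($X{\left(M \right)} = 4 + \frac{2^{2} + 3 \cdot 1}{5} = 4 + \left(4 + 3\right) \frac{1}{5} = 4 + 7 \cdot \frac{1}{5} = 4 + \frac{7}{5} = \frac{27}{5}$)
$a{\left(y \right)} = 6 y$
$r{\left(b,L \right)} = 6$ ($r{\left(b,L \right)} = \frac{6 b}{b} = 6$)
$\left(r{\left(X{\left(5 \right)},9 \right)} + 146\right)^{2} = \left(6 + 146\right)^{2} = 152^{2} = 23104$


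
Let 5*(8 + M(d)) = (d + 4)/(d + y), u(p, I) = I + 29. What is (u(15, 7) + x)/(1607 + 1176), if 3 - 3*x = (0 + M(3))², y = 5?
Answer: 79631/13358400 ≈ 0.0059611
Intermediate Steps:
u(p, I) = 29 + I
M(d) = -8 + (4 + d)/(5*(5 + d)) (M(d) = -8 + ((d + 4)/(d + 5))/5 = -8 + ((4 + d)/(5 + d))/5 = -8 + (4 + d)/(5*(5 + d)))
x = -93169/4800 (x = 1 - (0 + (-196 - 39*3)/(5*(5 + 3)))²/3 = 1 - (0 + (⅕)*(-196 - 117)/8)²/3 = 1 - (0 + (⅕)*(⅛)*(-313))²/3 = 1 - (0 - 313/40)²/3 = 1 - (-313/40)²/3 = 1 - ⅓*97969/1600 = 1 - 97969/4800 = -93169/4800 ≈ -19.410)
(u(15, 7) + x)/(1607 + 1176) = ((29 + 7) - 93169/4800)/(1607 + 1176) = (36 - 93169/4800)/2783 = (79631/4800)*(1/2783) = 79631/13358400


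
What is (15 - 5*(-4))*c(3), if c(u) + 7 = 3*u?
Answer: 70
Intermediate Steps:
c(u) = -7 + 3*u
(15 - 5*(-4))*c(3) = (15 - 5*(-4))*(-7 + 3*3) = (15 + 20)*(-7 + 9) = 35*2 = 70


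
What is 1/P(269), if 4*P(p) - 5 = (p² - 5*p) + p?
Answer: 2/35645 ≈ 5.6109e-5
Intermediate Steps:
P(p) = 5/4 - p + p²/4 (P(p) = 5/4 + ((p² - 5*p) + p)/4 = 5/4 + (p² - 4*p)/4 = 5/4 + (-p + p²/4) = 5/4 - p + p²/4)
1/P(269) = 1/(5/4 - 1*269 + (¼)*269²) = 1/(5/4 - 269 + (¼)*72361) = 1/(5/4 - 269 + 72361/4) = 1/(35645/2) = 2/35645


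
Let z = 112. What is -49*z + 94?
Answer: -5394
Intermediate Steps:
-49*z + 94 = -49*112 + 94 = -5488 + 94 = -5394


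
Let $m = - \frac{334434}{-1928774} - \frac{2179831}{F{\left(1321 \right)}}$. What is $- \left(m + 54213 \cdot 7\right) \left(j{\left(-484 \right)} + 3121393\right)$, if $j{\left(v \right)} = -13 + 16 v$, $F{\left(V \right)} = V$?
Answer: $- \frac{1498756669672677653812}{1273955227} \approx -1.1765 \cdot 10^{12}$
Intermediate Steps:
$m = - \frac{2101979784940}{1273955227}$ ($m = - \frac{334434}{-1928774} - \frac{2179831}{1321} = \left(-334434\right) \left(- \frac{1}{1928774}\right) - \frac{2179831}{1321} = \frac{167217}{964387} - \frac{2179831}{1321} = - \frac{2101979784940}{1273955227} \approx -1650.0$)
$- \left(m + 54213 \cdot 7\right) \left(j{\left(-484 \right)} + 3121393\right) = - \left(- \frac{2101979784940}{1273955227} + 54213 \cdot 7\right) \left(\left(-13 + 16 \left(-484\right)\right) + 3121393\right) = - \left(- \frac{2101979784940}{1273955227} + 379491\right) \left(\left(-13 - 7744\right) + 3121393\right) = - \frac{481352563264517 \left(-7757 + 3121393\right)}{1273955227} = - \frac{481352563264517 \cdot 3113636}{1273955227} = \left(-1\right) \frac{1498756669672677653812}{1273955227} = - \frac{1498756669672677653812}{1273955227}$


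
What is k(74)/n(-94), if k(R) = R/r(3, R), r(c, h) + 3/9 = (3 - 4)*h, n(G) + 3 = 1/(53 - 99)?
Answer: 10212/30997 ≈ 0.32945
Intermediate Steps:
n(G) = -139/46 (n(G) = -3 + 1/(53 - 99) = -3 + 1/(-46) = -3 - 1/46 = -139/46)
r(c, h) = -⅓ - h (r(c, h) = -⅓ + (3 - 4)*h = -⅓ - h)
k(R) = R/(-⅓ - R)
k(74)/n(-94) = (-3*74/(1 + 3*74))/(-139/46) = -3*74/(1 + 222)*(-46/139) = -3*74/223*(-46/139) = -3*74*1/223*(-46/139) = -222/223*(-46/139) = 10212/30997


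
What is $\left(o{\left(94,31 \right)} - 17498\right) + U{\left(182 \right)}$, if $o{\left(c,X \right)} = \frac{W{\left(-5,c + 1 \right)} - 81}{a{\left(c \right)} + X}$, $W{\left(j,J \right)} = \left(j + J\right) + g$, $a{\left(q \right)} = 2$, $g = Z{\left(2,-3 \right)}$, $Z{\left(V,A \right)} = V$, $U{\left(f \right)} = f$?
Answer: $- \frac{51947}{3} \approx -17316.0$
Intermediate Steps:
$g = 2$
$W{\left(j,J \right)} = 2 + J + j$ ($W{\left(j,J \right)} = \left(j + J\right) + 2 = \left(J + j\right) + 2 = 2 + J + j$)
$o{\left(c,X \right)} = \frac{-83 + c}{2 + X}$ ($o{\left(c,X \right)} = \frac{\left(2 + \left(c + 1\right) - 5\right) - 81}{2 + X} = \frac{\left(2 + \left(1 + c\right) - 5\right) - 81}{2 + X} = \frac{\left(-2 + c\right) - 81}{2 + X} = \frac{-83 + c}{2 + X}$)
$\left(o{\left(94,31 \right)} - 17498\right) + U{\left(182 \right)} = \left(\frac{-83 + 94}{2 + 31} - 17498\right) + 182 = \left(\frac{1}{33} \cdot 11 - 17498\right) + 182 = \left(\frac{1}{3} - 17498\right) + 182 = - \frac{52493}{3} + 182 = - \frac{51947}{3}$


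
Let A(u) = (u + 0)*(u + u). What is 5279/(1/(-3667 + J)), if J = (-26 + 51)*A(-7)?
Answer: -6424543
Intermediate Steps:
A(u) = 2*u**2 (A(u) = u*(2*u) = 2*u**2)
J = 2450 (J = (-26 + 51)*(2*(-7)**2) = 25*(2*49) = 25*98 = 2450)
5279/(1/(-3667 + J)) = 5279/(1/(-3667 + 2450)) = 5279/(1/(-1217)) = 5279/(-1/1217) = 5279*(-1217) = -6424543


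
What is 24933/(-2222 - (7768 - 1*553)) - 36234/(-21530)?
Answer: -97433616/101589305 ≈ -0.95909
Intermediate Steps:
24933/(-2222 - (7768 - 1*553)) - 36234/(-21530) = 24933/(-2222 - (7768 - 553)) - 36234*(-1/21530) = 24933/(-2222 - 1*7215) + 18117/10765 = 24933/(-2222 - 7215) + 18117/10765 = 24933/(-9437) + 18117/10765 = 24933*(-1/9437) + 18117/10765 = -24933/9437 + 18117/10765 = -97433616/101589305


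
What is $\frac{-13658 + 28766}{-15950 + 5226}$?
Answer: $- \frac{3777}{2681} \approx -1.4088$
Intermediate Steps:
$\frac{-13658 + 28766}{-15950 + 5226} = \frac{15108}{-10724} = 15108 \left(- \frac{1}{10724}\right) = - \frac{3777}{2681}$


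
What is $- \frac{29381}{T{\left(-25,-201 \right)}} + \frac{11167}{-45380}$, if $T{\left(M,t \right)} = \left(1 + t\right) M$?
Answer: $- \frac{69457239}{11345000} \approx -6.1223$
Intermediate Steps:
$T{\left(M,t \right)} = M \left(1 + t\right)$
$- \frac{29381}{T{\left(-25,-201 \right)}} + \frac{11167}{-45380} = - \frac{29381}{\left(-25\right) \left(1 - 201\right)} + \frac{11167}{-45380} = - \frac{29381}{\left(-25\right) \left(-200\right)} + 11167 \left(- \frac{1}{45380}\right) = - \frac{29381}{5000} - \frac{11167}{45380} = - \frac{69457239}{11345000}$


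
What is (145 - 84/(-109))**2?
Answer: 252460321/11881 ≈ 21249.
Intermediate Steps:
(145 - 84/(-109))**2 = (145 - 84*(-1/109))**2 = (145 + 84/109)**2 = (15889/109)**2 = 252460321/11881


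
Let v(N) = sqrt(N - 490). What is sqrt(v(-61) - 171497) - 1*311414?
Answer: -311414 + sqrt(-171497 + I*sqrt(551)) ≈ -3.1141e+5 + 414.12*I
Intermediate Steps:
v(N) = sqrt(-490 + N)
sqrt(v(-61) - 171497) - 1*311414 = sqrt(sqrt(-490 - 61) - 171497) - 1*311414 = sqrt(sqrt(-551) - 171497) - 311414 = sqrt(I*sqrt(551) - 171497) - 311414 = sqrt(-171497 + I*sqrt(551)) - 311414 = -311414 + sqrt(-171497 + I*sqrt(551))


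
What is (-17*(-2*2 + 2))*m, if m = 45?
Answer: 1530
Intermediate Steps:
(-17*(-2*2 + 2))*m = -17*(-2*2 + 2)*45 = -17*(-4 + 2)*45 = -17*(-2)*45 = 34*45 = 1530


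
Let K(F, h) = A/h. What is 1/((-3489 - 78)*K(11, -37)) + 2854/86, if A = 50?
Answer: 254507041/7669050 ≈ 33.186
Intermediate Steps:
K(F, h) = 50/h
1/((-3489 - 78)*K(11, -37)) + 2854/86 = 1/((-3489 - 78)*((50/(-37)))) + 2854/86 = 1/((-3567)*((50*(-1/37)))) + 2854*(1/86) = -1/(3567*(-50/37)) + 1427/43 = -1/3567*(-37/50) + 1427/43 = 37/178350 + 1427/43 = 254507041/7669050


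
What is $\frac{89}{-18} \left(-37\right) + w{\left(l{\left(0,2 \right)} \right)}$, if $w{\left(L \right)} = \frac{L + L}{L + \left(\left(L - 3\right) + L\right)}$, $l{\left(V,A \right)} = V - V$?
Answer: $\frac{3293}{18} \approx 182.94$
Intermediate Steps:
$l{\left(V,A \right)} = 0$
$w{\left(L \right)} = \frac{2 L}{-3 + 3 L}$ ($w{\left(L \right)} = \frac{2 L}{L + \left(\left(-3 + L\right) + L\right)} = \frac{2 L}{L + \left(-3 + 2 L\right)} = \frac{2 L}{-3 + 3 L}$)
$\frac{89}{-18} \left(-37\right) + w{\left(l{\left(0,2 \right)} \right)} = \frac{89}{-18} \left(-37\right) + \frac{2}{3} \cdot 0 \frac{1}{-1 + 0} = 89 \left(- \frac{1}{18}\right) \left(-37\right) + \frac{2}{3} \cdot 0 \frac{1}{-1} = \left(- \frac{89}{18}\right) \left(-37\right) + \frac{2}{3} \cdot 0 \left(-1\right) = \frac{3293}{18} + 0 = \frac{3293}{18}$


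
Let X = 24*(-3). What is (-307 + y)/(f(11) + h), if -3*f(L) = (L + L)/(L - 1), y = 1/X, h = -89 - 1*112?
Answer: 110525/72624 ≈ 1.5219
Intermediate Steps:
X = -72
h = -201 (h = -89 - 112 = -201)
y = -1/72 (y = 1/(-72) = -1/72 ≈ -0.013889)
f(L) = -2*L/(3*(-1 + L)) (f(L) = -(L + L)/(3*(L - 1)) = -2*L/(3*(-1 + L)))
(-307 + y)/(f(11) + h) = (-307 - 1/72)/(-2*11/(-3 + 3*11) - 201) = -22105/(72*(-2*11/(-3 + 33) - 201)) = -22105/(72*(-2*11/30 - 201)) = -22105/(72*(-2*11*1/30 - 201)) = -22105/(72*(-11/15 - 201)) = -22105/(72*(-3026/15)) = -22105/72*(-15/3026) = 110525/72624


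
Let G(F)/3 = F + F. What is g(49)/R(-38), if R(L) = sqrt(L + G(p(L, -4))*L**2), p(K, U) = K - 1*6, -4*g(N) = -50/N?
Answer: -25*I*sqrt(381254)/37362892 ≈ -0.00041315*I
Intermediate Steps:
g(N) = 25/(2*N) (g(N) = -(-25)/(2*N) = 25/(2*N))
p(K, U) = -6 + K (p(K, U) = K - 6 = -6 + K)
G(F) = 6*F (G(F) = 3*(F + F) = 3*(2*F) = 6*F)
R(L) = sqrt(L + L**2*(-36 + 6*L)) (R(L) = sqrt(L + (6*(-6 + L))*L**2) = sqrt(L + (-36 + 6*L)*L**2) = sqrt(L + L**2*(-36 + 6*L)))
g(49)/R(-38) = ((25/2)/49)/(sqrt(-38*(1 + 6*(-38)*(-6 - 38)))) = ((25/2)*(1/49))/(sqrt(-38*(1 + 6*(-38)*(-44)))) = 25/(98*(sqrt(-38*(1 + 10032)))) = 25/(98*(sqrt(-38*10033))) = 25/(98*(sqrt(-381254))) = 25/(98*((I*sqrt(381254)))) = 25*(-I*sqrt(381254)/381254)/98 = -25*I*sqrt(381254)/37362892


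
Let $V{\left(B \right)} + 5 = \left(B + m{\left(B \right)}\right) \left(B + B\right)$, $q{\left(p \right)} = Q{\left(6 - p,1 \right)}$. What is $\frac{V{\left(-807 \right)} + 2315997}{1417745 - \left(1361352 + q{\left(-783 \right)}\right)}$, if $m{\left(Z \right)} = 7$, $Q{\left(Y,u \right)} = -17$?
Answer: $\frac{1803596}{28205} \approx 63.946$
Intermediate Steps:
$q{\left(p \right)} = -17$
$V{\left(B \right)} = -5 + 2 B \left(7 + B\right)$ ($V{\left(B \right)} = -5 + \left(B + 7\right) \left(B + B\right) = -5 + \left(7 + B\right) 2 B = -5 + 2 B \left(7 + B\right)$)
$\frac{V{\left(-807 \right)} + 2315997}{1417745 - \left(1361352 + q{\left(-783 \right)}\right)} = \frac{\left(-5 + 2 \left(-807\right)^{2} + 14 \left(-807\right)\right) + 2315997}{1417745 - 1361335} = \frac{\left(-5 + 2 \cdot 651249 - 11298\right) + 2315997}{1417745 + \left(-1361352 + 17\right)} = \frac{\left(-5 + 1302498 - 11298\right) + 2315997}{1417745 - 1361335} = \frac{1291195 + 2315997}{56410} = 3607192 \cdot \frac{1}{56410} = \frac{1803596}{28205}$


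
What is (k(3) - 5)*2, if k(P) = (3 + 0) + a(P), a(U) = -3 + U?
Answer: -4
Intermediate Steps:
k(P) = P (k(P) = (3 + 0) + (-3 + P) = 3 + (-3 + P) = P)
(k(3) - 5)*2 = (3 - 5)*2 = -2*2 = -4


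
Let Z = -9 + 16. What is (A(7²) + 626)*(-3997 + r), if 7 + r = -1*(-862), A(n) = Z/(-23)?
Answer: -45216522/23 ≈ -1.9659e+6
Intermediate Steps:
Z = 7
A(n) = -7/23 (A(n) = 7/(-23) = 7*(-1/23) = -7/23)
r = 855 (r = -7 - 1*(-862) = -7 + 862 = 855)
(A(7²) + 626)*(-3997 + r) = (-7/23 + 626)*(-3997 + 855) = (14391/23)*(-3142) = -45216522/23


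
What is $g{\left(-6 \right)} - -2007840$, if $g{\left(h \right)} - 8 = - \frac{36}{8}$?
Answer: $\frac{4015687}{2} \approx 2.0078 \cdot 10^{6}$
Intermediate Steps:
$g{\left(h \right)} = \frac{7}{2}$ ($g{\left(h \right)} = 8 - \frac{36}{8} = 8 - \frac{9}{2} = \frac{7}{2}$)
$g{\left(-6 \right)} - -2007840 = \frac{7}{2} - -2007840 = \frac{7}{2} + 2007840 = \frac{4015687}{2}$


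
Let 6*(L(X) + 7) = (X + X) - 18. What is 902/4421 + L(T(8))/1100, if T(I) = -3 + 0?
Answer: 85779/442100 ≈ 0.19403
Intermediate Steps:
T(I) = -3
L(X) = -10 + X/3 (L(X) = -7 + ((X + X) - 18)/6 = -7 + (2*X - 18)/6 = -7 + (-18 + 2*X)/6 = -7 + (-3 + X/3) = -10 + X/3)
902/4421 + L(T(8))/1100 = 902/4421 + (-10 + (⅓)*(-3))/1100 = 902*(1/4421) + (-10 - 1)*(1/1100) = 902/4421 - 11*1/1100 = 902/4421 - 1/100 = 85779/442100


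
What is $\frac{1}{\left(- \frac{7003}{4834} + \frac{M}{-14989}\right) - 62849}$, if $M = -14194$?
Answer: $- \frac{72456826}{4553875411445} \approx -1.5911 \cdot 10^{-5}$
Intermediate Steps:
$\frac{1}{\left(- \frac{7003}{4834} + \frac{M}{-14989}\right) - 62849} = \frac{1}{\left(- \frac{7003}{4834} - \frac{14194}{-14989}\right) - 62849} = \frac{1}{\left(\left(-7003\right) \frac{1}{4834} - - \frac{14194}{14989}\right) - 62849} = \frac{1}{\left(- \frac{7003}{4834} + \frac{14194}{14989}\right) - 62849} = \frac{1}{- \frac{36354171}{72456826} - 62849} = \frac{1}{- \frac{4553875411445}{72456826}} = - \frac{72456826}{4553875411445}$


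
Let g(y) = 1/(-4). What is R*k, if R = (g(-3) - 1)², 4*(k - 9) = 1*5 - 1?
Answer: 125/8 ≈ 15.625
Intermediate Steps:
g(y) = -¼
k = 10 (k = 9 + (1*5 - 1)/4 = 9 + (5 - 1)/4 = 9 + (¼)*4 = 9 + 1 = 10)
R = 25/16 (R = (-¼ - 1)² = (-5/4)² = 25/16 ≈ 1.5625)
R*k = (25/16)*10 = 125/8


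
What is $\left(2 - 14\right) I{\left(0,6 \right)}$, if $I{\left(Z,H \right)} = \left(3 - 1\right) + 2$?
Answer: $-48$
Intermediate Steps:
$I{\left(Z,H \right)} = 4$ ($I{\left(Z,H \right)} = 2 + 2 = 4$)
$\left(2 - 14\right) I{\left(0,6 \right)} = \left(2 - 14\right) 4 = \left(-12\right) 4 = -48$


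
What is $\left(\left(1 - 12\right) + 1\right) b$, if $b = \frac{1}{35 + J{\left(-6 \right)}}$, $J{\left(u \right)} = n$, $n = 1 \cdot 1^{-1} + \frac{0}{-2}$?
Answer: $- \frac{5}{18} \approx -0.27778$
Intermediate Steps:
$n = 1$ ($n = 1 \cdot 1 + 0 \left(- \frac{1}{2}\right) = 1 + 0 = 1$)
$J{\left(u \right)} = 1$
$b = \frac{1}{36}$ ($b = \frac{1}{35 + 1} = \frac{1}{36} \approx 0.027778$)
$\left(\left(1 - 12\right) + 1\right) b = \left(\left(1 - 12\right) + 1\right) \frac{1}{36} = \left(-11 + 1\right) \frac{1}{36} = \left(-10\right) \frac{1}{36} = - \frac{5}{18}$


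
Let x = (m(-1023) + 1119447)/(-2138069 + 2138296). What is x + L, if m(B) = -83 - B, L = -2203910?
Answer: -499167183/227 ≈ -2.1990e+6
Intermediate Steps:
x = 1120387/227 (x = ((-83 - 1*(-1023)) + 1119447)/(-2138069 + 2138296) = ((-83 + 1023) + 1119447)/227 = (940 + 1119447)*(1/227) = 1120387*(1/227) = 1120387/227 ≈ 4935.6)
x + L = 1120387/227 - 2203910 = -499167183/227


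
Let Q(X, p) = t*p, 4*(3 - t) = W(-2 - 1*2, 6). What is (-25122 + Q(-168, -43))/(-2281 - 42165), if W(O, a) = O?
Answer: 12647/22223 ≈ 0.56909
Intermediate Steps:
t = 4 (t = 3 - (-2 - 1*2)/4 = 3 - (-2 - 2)/4 = 3 - 1/4*(-4) = 3 + 1 = 4)
Q(X, p) = 4*p
(-25122 + Q(-168, -43))/(-2281 - 42165) = (-25122 + 4*(-43))/(-2281 - 42165) = (-25122 - 172)/(-44446) = -25294*(-1/44446) = 12647/22223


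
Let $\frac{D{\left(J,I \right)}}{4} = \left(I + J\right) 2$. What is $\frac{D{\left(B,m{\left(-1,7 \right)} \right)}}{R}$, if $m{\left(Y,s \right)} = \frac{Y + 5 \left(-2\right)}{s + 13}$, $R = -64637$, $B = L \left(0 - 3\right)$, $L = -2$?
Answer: $- \frac{2}{2965} \approx -0.00067454$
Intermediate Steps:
$B = 6$ ($B = - 2 \left(0 - 3\right) = \left(-2\right) \left(-3\right) = 6$)
$m{\left(Y,s \right)} = \frac{-10 + Y}{13 + s}$ ($m{\left(Y,s \right)} = \frac{Y - 10}{13 + s} = \frac{-10 + Y}{13 + s}$)
$D{\left(J,I \right)} = 8 I + 8 J$ ($D{\left(J,I \right)} = 4 \left(I + J\right) 2 = 4 \left(2 I + 2 J\right) = 8 I + 8 J$)
$\frac{D{\left(B,m{\left(-1,7 \right)} \right)}}{R} = \frac{8 \frac{-10 - 1}{13 + 7} + 8 \cdot 6}{-64637} = \left(8 \cdot \frac{1}{20} \left(-11\right) + 48\right) \left(- \frac{1}{64637}\right) = \left(8 \left(- \frac{11}{20}\right) + 48\right) \left(- \frac{1}{64637}\right) = \left(- \frac{22}{5} + 48\right) \left(- \frac{1}{64637}\right) = \frac{218}{5} \left(- \frac{1}{64637}\right) = - \frac{2}{2965}$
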